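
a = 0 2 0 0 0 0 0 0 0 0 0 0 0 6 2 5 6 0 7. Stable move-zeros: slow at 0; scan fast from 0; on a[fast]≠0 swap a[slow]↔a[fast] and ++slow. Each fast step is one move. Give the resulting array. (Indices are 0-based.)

[2, 6, 2, 5, 6, 7, 0, 0, 0, 0, 0, 0, 0, 0, 0, 0, 0, 0, 0]

slow=0 fast=0: a[fast]=0, fast++
slow=0 fast=1: a[fast]=2≠0 swap→a[0]=2, slow++,fast++
slow=1 fast=2: a[fast]=0, fast++
slow=1 fast=3: a[fast]=0, fast++
slow=1 fast=4: a[fast]=0, fast++
slow=1 fast=5: a[fast]=0, fast++
slow=1 fast=6: a[fast]=0, fast++
slow=1 fast=7: a[fast]=0, fast++
slow=1 fast=8: a[fast]=0, fast++
slow=1 fast=9: a[fast]=0, fast++
slow=1 fast=10: a[fast]=0, fast++
slow=1 fast=11: a[fast]=0, fast++
slow=1 fast=12: a[fast]=0, fast++
slow=1 fast=13: a[fast]=6≠0 swap→a[1]=6, slow++,fast++
slow=2 fast=14: a[fast]=2≠0 swap→a[2]=2, slow++,fast++
slow=3 fast=15: a[fast]=5≠0 swap→a[3]=5, slow++,fast++
slow=4 fast=16: a[fast]=6≠0 swap→a[4]=6, slow++,fast++
slow=5 fast=17: a[fast]=0, fast++
slow=5 fast=18: a[fast]=7≠0 swap→a[5]=7, slow++,fast++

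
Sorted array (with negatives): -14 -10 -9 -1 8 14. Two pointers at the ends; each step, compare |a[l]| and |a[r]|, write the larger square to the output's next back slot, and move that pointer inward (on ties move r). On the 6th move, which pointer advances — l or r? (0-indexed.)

[0,5] |-14|<=|14| out[5]=196 → r--
[0,4] |-14|>|8| out[4]=196 → l++
[1,4] |-10|>|8| out[3]=100 → l++
[2,4] |-9|>|8| out[2]=81 → l++
[3,4] |-1|<=|8| out[1]=64 → r--
[3,3] |-1|<=|-1| out[0]=1 → r--

r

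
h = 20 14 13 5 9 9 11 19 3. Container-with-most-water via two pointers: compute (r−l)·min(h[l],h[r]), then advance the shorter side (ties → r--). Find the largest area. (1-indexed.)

[1,9] min(20,3)*8=24 best=24 * → r--
[1,8] min(20,19)*7=133 best=133 * → r--
[1,7] min(20,11)*6=66 best=133 → r--
[1,6] min(20,9)*5=45 best=133 → r--
[1,5] min(20,9)*4=36 best=133 → r--
[1,4] min(20,5)*3=15 best=133 → r--
[1,3] min(20,13)*2=26 best=133 → r--
[1,2] min(20,14)*1=14 best=133 → r--

max area = 133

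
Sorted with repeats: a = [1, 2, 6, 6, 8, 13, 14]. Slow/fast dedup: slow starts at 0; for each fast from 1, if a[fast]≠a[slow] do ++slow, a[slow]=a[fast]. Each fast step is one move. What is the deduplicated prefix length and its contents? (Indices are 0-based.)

length 6; prefix = [1, 2, 6, 8, 13, 14]

(s=0,f=1) a[fast]=2≠a[slow]=1 write a[1]=2 → slow++,fast++
(s=1,f=2) a[fast]=6≠a[slow]=2 write a[2]=6 → slow++,fast++
(s=2,f=3) a[fast]=6=a[slow] dup → fast++
(s=2,f=4) a[fast]=8≠a[slow]=6 write a[3]=8 → slow++,fast++
(s=3,f=5) a[fast]=13≠a[slow]=8 write a[4]=13 → slow++,fast++
(s=4,f=6) a[fast]=14≠a[slow]=13 write a[5]=14 → slow++,fast++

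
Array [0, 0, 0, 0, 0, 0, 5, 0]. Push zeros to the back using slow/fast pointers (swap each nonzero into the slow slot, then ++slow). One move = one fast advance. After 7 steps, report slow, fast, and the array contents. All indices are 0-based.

slow=1, fast=7, a=[5, 0, 0, 0, 0, 0, 0, 0]

slow=0 fast=0: a[fast]=0, fast++
slow=0 fast=1: a[fast]=0, fast++
slow=0 fast=2: a[fast]=0, fast++
slow=0 fast=3: a[fast]=0, fast++
slow=0 fast=4: a[fast]=0, fast++
slow=0 fast=5: a[fast]=0, fast++
slow=0 fast=6: a[fast]=5≠0 swap→a[0]=5, slow++,fast++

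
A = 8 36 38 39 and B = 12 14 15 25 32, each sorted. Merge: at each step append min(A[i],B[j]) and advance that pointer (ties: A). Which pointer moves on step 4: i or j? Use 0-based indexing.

j

i=0 j=0: A[i]=8<=B[j]=12 take 8, i++
i=1 j=0: A[i]=36>B[j]=12 take 12, j++
i=1 j=1: A[i]=36>B[j]=14 take 14, j++
i=1 j=2: A[i]=36>B[j]=15 take 15, j++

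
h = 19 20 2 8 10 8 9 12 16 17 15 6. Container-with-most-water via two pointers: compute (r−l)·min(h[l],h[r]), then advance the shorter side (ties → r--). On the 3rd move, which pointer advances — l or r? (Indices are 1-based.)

l=1 r=12: min(19,6)*11=66 best=66 *, r--
l=1 r=11: min(19,15)*10=150 best=150 *, r--
l=1 r=10: min(19,17)*9=153 best=153 *, r--

r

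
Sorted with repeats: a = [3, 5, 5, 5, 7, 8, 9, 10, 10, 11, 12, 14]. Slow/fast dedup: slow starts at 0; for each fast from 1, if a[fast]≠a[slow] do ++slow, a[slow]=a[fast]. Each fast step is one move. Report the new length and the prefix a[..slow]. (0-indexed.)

length 9; prefix = [3, 5, 7, 8, 9, 10, 11, 12, 14]

slow=0 fast=1: a[fast]=5≠a[slow]=3 write a[1]=5, slow++,fast++
slow=1 fast=2: a[fast]=5=a[slow] dup, fast++
slow=1 fast=3: a[fast]=5=a[slow] dup, fast++
slow=1 fast=4: a[fast]=7≠a[slow]=5 write a[2]=7, slow++,fast++
slow=2 fast=5: a[fast]=8≠a[slow]=7 write a[3]=8, slow++,fast++
slow=3 fast=6: a[fast]=9≠a[slow]=8 write a[4]=9, slow++,fast++
slow=4 fast=7: a[fast]=10≠a[slow]=9 write a[5]=10, slow++,fast++
slow=5 fast=8: a[fast]=10=a[slow] dup, fast++
slow=5 fast=9: a[fast]=11≠a[slow]=10 write a[6]=11, slow++,fast++
slow=6 fast=10: a[fast]=12≠a[slow]=11 write a[7]=12, slow++,fast++
slow=7 fast=11: a[fast]=14≠a[slow]=12 write a[8]=14, slow++,fast++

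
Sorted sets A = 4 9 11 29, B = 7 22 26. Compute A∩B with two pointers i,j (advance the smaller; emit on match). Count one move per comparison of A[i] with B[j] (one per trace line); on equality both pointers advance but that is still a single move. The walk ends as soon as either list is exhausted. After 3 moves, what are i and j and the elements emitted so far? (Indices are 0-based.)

i=2, j=1, emitted=[]

i=0 j=0: 4<7, i++
i=1 j=0: 9>7, j++
i=1 j=1: 9<22, i++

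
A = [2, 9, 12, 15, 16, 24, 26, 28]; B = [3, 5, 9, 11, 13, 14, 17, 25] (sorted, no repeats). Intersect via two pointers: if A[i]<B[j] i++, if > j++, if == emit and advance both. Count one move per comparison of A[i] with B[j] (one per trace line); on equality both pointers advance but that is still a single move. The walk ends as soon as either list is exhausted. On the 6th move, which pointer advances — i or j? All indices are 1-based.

i

i=1 j=1: 2<3, i++
i=2 j=1: 9>3, j++
i=2 j=2: 9>5, j++
i=2 j=3: 9==9 emit, i++,j++
i=3 j=4: 12>11, j++
i=3 j=5: 12<13, i++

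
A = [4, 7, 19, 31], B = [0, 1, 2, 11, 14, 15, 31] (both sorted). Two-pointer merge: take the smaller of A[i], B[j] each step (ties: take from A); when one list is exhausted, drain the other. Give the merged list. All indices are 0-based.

[0, 1, 2, 4, 7, 11, 14, 15, 19, 31, 31]

[i=0,j=0] A[i]=4>B[j]=0 take 0 → j++
[i=0,j=1] A[i]=4>B[j]=1 take 1 → j++
[i=0,j=2] A[i]=4>B[j]=2 take 2 → j++
[i=0,j=3] A[i]=4<=B[j]=11 take 4 → i++
[i=1,j=3] A[i]=7<=B[j]=11 take 7 → i++
[i=2,j=3] A[i]=19>B[j]=11 take 11 → j++
[i=2,j=4] A[i]=19>B[j]=14 take 14 → j++
[i=2,j=5] A[i]=19>B[j]=15 take 15 → j++
[i=2,j=6] A[i]=19<=B[j]=31 take 19 → i++
[i=3,j=6] A[i]=31<=B[j]=31 take 31 → i++
[i=4,j=6] A done, take B[j]=31 → j++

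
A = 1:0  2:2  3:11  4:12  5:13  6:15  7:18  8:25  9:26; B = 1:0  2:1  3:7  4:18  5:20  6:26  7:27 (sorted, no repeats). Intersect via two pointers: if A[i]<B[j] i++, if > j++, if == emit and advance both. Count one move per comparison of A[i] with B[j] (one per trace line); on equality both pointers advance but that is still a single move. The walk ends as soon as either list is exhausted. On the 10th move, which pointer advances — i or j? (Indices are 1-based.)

j

i=1 j=1: 0==0 emit, i++,j++
i=2 j=2: 2>1, j++
i=2 j=3: 2<7, i++
i=3 j=3: 11>7, j++
i=3 j=4: 11<18, i++
i=4 j=4: 12<18, i++
i=5 j=4: 13<18, i++
i=6 j=4: 15<18, i++
i=7 j=4: 18==18 emit, i++,j++
i=8 j=5: 25>20, j++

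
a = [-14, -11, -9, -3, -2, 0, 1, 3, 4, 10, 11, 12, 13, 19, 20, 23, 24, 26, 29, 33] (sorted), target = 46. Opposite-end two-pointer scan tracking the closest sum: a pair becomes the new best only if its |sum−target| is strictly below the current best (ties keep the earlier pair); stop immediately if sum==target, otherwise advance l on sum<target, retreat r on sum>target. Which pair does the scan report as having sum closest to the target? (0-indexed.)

[0,19] -14+33=19 d=27 * → l++
[1,19] -11+33=22 d=24 * → l++
[2,19] -9+33=24 d=22 * → l++
[3,19] -3+33=30 d=16 * → l++
[4,19] -2+33=31 d=15 * → l++
[5,19] 0+33=33 d=13 * → l++
[6,19] 1+33=34 d=12 * → l++
[7,19] 3+33=36 d=10 * → l++
[8,19] 4+33=37 d=9 * → l++
[9,19] 10+33=43 d=3 * → l++
[10,19] 11+33=44 d=2 * → l++
[11,19] 12+33=45 d=1 * → l++
[12,19] 13+33=46 d=0 * → stop

pair (13, 33) with sum 46 (|Δ|=0)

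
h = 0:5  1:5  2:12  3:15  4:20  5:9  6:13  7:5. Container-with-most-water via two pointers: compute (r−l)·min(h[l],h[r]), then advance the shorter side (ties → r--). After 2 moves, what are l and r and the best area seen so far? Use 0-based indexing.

l=1, r=6, best area=35

[0,7] min(5,5)*7=35 best=35 * → r--
[0,6] min(5,13)*6=30 best=35 → l++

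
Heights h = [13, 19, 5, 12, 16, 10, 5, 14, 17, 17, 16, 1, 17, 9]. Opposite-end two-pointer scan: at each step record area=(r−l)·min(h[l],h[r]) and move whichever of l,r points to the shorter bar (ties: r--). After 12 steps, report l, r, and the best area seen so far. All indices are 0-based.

l=0 r=13: min(13,9)*13=117 best=117 *, r--
l=0 r=12: min(13,17)*12=156 best=156 *, l++
l=1 r=12: min(19,17)*11=187 best=187 *, r--
l=1 r=11: min(19,1)*10=10 best=187, r--
l=1 r=10: min(19,16)*9=144 best=187, r--
l=1 r=9: min(19,17)*8=136 best=187, r--
l=1 r=8: min(19,17)*7=119 best=187, r--
l=1 r=7: min(19,14)*6=84 best=187, r--
l=1 r=6: min(19,5)*5=25 best=187, r--
l=1 r=5: min(19,10)*4=40 best=187, r--
l=1 r=4: min(19,16)*3=48 best=187, r--
l=1 r=3: min(19,12)*2=24 best=187, r--

l=1, r=2, best area=187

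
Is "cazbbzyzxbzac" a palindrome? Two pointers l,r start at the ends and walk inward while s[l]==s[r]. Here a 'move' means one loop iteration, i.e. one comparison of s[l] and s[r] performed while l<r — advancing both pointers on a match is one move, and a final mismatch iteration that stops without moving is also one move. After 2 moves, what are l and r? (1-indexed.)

l=3, r=11

l=1 r=13: 'c'=='c', l++,r--
l=2 r=12: 'a'=='a', l++,r--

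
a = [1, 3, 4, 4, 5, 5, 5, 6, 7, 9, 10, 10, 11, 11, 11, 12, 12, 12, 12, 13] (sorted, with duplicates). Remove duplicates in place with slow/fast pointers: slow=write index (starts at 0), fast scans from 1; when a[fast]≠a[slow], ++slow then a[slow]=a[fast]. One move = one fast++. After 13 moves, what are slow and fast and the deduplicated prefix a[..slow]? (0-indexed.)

slow=8, fast=14, prefix=[1, 3, 4, 5, 6, 7, 9, 10, 11]

(s=0,f=1) a[fast]=3≠a[slow]=1 write a[1]=3 → slow++,fast++
(s=1,f=2) a[fast]=4≠a[slow]=3 write a[2]=4 → slow++,fast++
(s=2,f=3) a[fast]=4=a[slow] dup → fast++
(s=2,f=4) a[fast]=5≠a[slow]=4 write a[3]=5 → slow++,fast++
(s=3,f=5) a[fast]=5=a[slow] dup → fast++
(s=3,f=6) a[fast]=5=a[slow] dup → fast++
(s=3,f=7) a[fast]=6≠a[slow]=5 write a[4]=6 → slow++,fast++
(s=4,f=8) a[fast]=7≠a[slow]=6 write a[5]=7 → slow++,fast++
(s=5,f=9) a[fast]=9≠a[slow]=7 write a[6]=9 → slow++,fast++
(s=6,f=10) a[fast]=10≠a[slow]=9 write a[7]=10 → slow++,fast++
(s=7,f=11) a[fast]=10=a[slow] dup → fast++
(s=7,f=12) a[fast]=11≠a[slow]=10 write a[8]=11 → slow++,fast++
(s=8,f=13) a[fast]=11=a[slow] dup → fast++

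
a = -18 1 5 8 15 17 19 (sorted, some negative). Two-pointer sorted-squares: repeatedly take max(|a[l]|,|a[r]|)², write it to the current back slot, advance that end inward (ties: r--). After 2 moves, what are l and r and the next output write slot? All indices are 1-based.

l=1 r=7: |-18|<=|19| out[7]=361, r--
l=1 r=6: |-18|>|17| out[6]=324, l++

l=2, r=6, next write slot=5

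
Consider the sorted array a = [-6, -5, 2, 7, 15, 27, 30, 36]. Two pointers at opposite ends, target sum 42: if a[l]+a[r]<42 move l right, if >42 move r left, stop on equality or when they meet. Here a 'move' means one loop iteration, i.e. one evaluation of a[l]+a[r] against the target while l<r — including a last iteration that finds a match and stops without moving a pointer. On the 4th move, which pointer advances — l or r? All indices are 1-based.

l=1 r=8: -6+36=30 <42, l++
l=2 r=8: -5+36=31 <42, l++
l=3 r=8: 2+36=38 <42, l++
l=4 r=8: 7+36=43 >42, r--

r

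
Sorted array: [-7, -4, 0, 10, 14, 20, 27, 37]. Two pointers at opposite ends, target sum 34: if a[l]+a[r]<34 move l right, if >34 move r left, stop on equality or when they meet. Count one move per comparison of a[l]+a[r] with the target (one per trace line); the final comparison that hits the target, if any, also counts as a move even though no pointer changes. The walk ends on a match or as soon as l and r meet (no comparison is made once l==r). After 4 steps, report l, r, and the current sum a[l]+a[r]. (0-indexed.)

l=3, r=6, sum=37

[0,7] -7+37=30 <34 → l++
[1,7] -4+37=33 <34 → l++
[2,7] 0+37=37 >34 → r--
[2,6] 0+27=27 <34 → l++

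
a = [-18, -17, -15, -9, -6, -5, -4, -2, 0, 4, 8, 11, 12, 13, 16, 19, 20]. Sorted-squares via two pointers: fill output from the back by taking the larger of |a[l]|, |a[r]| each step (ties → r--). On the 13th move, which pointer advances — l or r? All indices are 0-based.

l

[0,16] |-18|<=|20| out[16]=400 → r--
[0,15] |-18|<=|19| out[15]=361 → r--
[0,14] |-18|>|16| out[14]=324 → l++
[1,14] |-17|>|16| out[13]=289 → l++
[2,14] |-15|<=|16| out[12]=256 → r--
[2,13] |-15|>|13| out[11]=225 → l++
[3,13] |-9|<=|13| out[10]=169 → r--
[3,12] |-9|<=|12| out[9]=144 → r--
[3,11] |-9|<=|11| out[8]=121 → r--
[3,10] |-9|>|8| out[7]=81 → l++
[4,10] |-6|<=|8| out[6]=64 → r--
[4,9] |-6|>|4| out[5]=36 → l++
[5,9] |-5|>|4| out[4]=25 → l++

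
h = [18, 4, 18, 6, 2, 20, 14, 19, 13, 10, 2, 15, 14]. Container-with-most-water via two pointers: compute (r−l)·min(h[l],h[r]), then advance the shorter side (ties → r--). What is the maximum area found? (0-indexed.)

max area = 168

[0,12] min(18,14)*12=168 best=168 * → r--
[0,11] min(18,15)*11=165 best=168 → r--
[0,10] min(18,2)*10=20 best=168 → r--
[0,9] min(18,10)*9=90 best=168 → r--
[0,8] min(18,13)*8=104 best=168 → r--
[0,7] min(18,19)*7=126 best=168 → l++
[1,7] min(4,19)*6=24 best=168 → l++
[2,7] min(18,19)*5=90 best=168 → l++
[3,7] min(6,19)*4=24 best=168 → l++
[4,7] min(2,19)*3=6 best=168 → l++
[5,7] min(20,19)*2=38 best=168 → r--
[5,6] min(20,14)*1=14 best=168 → r--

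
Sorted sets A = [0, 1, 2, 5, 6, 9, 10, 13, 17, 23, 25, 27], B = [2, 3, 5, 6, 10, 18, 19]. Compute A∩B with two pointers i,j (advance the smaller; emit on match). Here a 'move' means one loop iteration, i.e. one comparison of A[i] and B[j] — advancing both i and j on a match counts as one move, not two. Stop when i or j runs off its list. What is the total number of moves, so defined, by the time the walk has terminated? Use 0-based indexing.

[i=0,j=0] 0<2 → i++
[i=1,j=0] 1<2 → i++
[i=2,j=0] 2==2 emit → i++,j++
[i=3,j=1] 5>3 → j++
[i=3,j=2] 5==5 emit → i++,j++
[i=4,j=3] 6==6 emit → i++,j++
[i=5,j=4] 9<10 → i++
[i=6,j=4] 10==10 emit → i++,j++
[i=7,j=5] 13<18 → i++
[i=8,j=5] 17<18 → i++
[i=9,j=5] 23>18 → j++
[i=9,j=6] 23>19 → j++

12 moves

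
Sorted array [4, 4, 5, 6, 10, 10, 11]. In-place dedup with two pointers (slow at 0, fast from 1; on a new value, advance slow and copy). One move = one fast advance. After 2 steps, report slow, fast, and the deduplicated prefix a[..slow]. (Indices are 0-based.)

slow=0 fast=1: a[fast]=4=a[slow] dup, fast++
slow=0 fast=2: a[fast]=5≠a[slow]=4 write a[1]=5, slow++,fast++

slow=1, fast=3, prefix=[4, 5]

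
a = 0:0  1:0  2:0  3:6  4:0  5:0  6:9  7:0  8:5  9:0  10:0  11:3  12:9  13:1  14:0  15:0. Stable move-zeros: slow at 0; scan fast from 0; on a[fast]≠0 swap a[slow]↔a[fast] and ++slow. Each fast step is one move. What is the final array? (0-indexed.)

[6, 9, 5, 3, 9, 1, 0, 0, 0, 0, 0, 0, 0, 0, 0, 0]

slow=0 fast=0: a[fast]=0, fast++
slow=0 fast=1: a[fast]=0, fast++
slow=0 fast=2: a[fast]=0, fast++
slow=0 fast=3: a[fast]=6≠0 swap→a[0]=6, slow++,fast++
slow=1 fast=4: a[fast]=0, fast++
slow=1 fast=5: a[fast]=0, fast++
slow=1 fast=6: a[fast]=9≠0 swap→a[1]=9, slow++,fast++
slow=2 fast=7: a[fast]=0, fast++
slow=2 fast=8: a[fast]=5≠0 swap→a[2]=5, slow++,fast++
slow=3 fast=9: a[fast]=0, fast++
slow=3 fast=10: a[fast]=0, fast++
slow=3 fast=11: a[fast]=3≠0 swap→a[3]=3, slow++,fast++
slow=4 fast=12: a[fast]=9≠0 swap→a[4]=9, slow++,fast++
slow=5 fast=13: a[fast]=1≠0 swap→a[5]=1, slow++,fast++
slow=6 fast=14: a[fast]=0, fast++
slow=6 fast=15: a[fast]=0, fast++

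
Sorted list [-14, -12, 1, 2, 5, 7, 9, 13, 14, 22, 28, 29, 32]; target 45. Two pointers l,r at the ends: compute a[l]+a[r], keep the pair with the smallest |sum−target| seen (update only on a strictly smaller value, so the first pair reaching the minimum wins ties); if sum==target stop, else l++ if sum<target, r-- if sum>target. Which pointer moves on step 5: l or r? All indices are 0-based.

l

l=0 r=12: -14+32=18 d=27 *, l++
l=1 r=12: -12+32=20 d=25 *, l++
l=2 r=12: 1+32=33 d=12 *, l++
l=3 r=12: 2+32=34 d=11 *, l++
l=4 r=12: 5+32=37 d=8 *, l++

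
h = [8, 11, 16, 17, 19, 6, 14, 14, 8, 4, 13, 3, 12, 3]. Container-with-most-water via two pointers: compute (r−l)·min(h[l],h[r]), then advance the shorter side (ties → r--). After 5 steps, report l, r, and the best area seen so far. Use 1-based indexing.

[1,14] min(8,3)*13=39 best=39 * → r--
[1,13] min(8,12)*12=96 best=96 * → l++
[2,13] min(11,12)*11=121 best=121 * → l++
[3,13] min(16,12)*10=120 best=121 → r--
[3,12] min(16,3)*9=27 best=121 → r--

l=3, r=11, best area=121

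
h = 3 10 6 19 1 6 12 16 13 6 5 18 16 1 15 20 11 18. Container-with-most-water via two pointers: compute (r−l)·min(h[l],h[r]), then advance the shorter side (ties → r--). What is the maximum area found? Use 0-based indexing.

max area = 252

l=0 r=17: min(3,18)*17=51 best=51 *, l++
l=1 r=17: min(10,18)*16=160 best=160 *, l++
l=2 r=17: min(6,18)*15=90 best=160, l++
l=3 r=17: min(19,18)*14=252 best=252 *, r--
l=3 r=16: min(19,11)*13=143 best=252, r--
l=3 r=15: min(19,20)*12=228 best=252, l++
l=4 r=15: min(1,20)*11=11 best=252, l++
l=5 r=15: min(6,20)*10=60 best=252, l++
l=6 r=15: min(12,20)*9=108 best=252, l++
l=7 r=15: min(16,20)*8=128 best=252, l++
l=8 r=15: min(13,20)*7=91 best=252, l++
l=9 r=15: min(6,20)*6=36 best=252, l++
l=10 r=15: min(5,20)*5=25 best=252, l++
l=11 r=15: min(18,20)*4=72 best=252, l++
l=12 r=15: min(16,20)*3=48 best=252, l++
l=13 r=15: min(1,20)*2=2 best=252, l++
l=14 r=15: min(15,20)*1=15 best=252, l++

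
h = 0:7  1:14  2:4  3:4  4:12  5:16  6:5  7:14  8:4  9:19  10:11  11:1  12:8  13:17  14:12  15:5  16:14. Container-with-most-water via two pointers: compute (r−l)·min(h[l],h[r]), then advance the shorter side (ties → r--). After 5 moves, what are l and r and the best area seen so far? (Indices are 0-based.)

l=0 r=16: min(7,14)*16=112 best=112 *, l++
l=1 r=16: min(14,14)*15=210 best=210 *, r--
l=1 r=15: min(14,5)*14=70 best=210, r--
l=1 r=14: min(14,12)*13=156 best=210, r--
l=1 r=13: min(14,17)*12=168 best=210, l++

l=2, r=13, best area=210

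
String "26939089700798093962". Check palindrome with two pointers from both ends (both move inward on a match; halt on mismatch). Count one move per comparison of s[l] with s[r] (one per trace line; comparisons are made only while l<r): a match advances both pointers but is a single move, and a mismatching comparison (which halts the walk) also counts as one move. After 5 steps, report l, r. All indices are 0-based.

[0,19] '2'=='2' → l++,r--
[1,18] '6'=='6' → l++,r--
[2,17] '9'=='9' → l++,r--
[3,16] '3'=='3' → l++,r--
[4,15] '9'=='9' → l++,r--

l=5, r=14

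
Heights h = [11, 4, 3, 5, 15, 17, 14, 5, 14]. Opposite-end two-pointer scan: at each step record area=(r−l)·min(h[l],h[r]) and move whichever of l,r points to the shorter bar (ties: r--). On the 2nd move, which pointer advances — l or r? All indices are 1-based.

l

l=1 r=9: min(11,14)*8=88 best=88 *, l++
l=2 r=9: min(4,14)*7=28 best=88, l++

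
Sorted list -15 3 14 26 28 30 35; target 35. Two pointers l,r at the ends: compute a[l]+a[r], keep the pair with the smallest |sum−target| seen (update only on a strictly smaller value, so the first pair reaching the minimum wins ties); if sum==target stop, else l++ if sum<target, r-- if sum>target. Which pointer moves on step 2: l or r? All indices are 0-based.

r

[0,6] -15+35=20 d=15 * → l++
[1,6] 3+35=38 d=3 * → r--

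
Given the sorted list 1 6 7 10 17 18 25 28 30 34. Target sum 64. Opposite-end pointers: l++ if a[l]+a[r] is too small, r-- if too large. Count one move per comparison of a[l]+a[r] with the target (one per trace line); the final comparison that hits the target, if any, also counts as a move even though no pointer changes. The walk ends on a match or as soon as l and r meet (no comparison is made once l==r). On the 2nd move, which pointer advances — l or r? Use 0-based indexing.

l=0 r=9: 1+34=35 <64, l++
l=1 r=9: 6+34=40 <64, l++

l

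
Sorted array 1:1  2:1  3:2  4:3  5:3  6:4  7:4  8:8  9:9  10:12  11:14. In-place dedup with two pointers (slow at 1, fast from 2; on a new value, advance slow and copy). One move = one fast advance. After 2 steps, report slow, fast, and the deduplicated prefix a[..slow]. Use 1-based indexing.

slow=1 fast=2: a[fast]=1=a[slow] dup, fast++
slow=1 fast=3: a[fast]=2≠a[slow]=1 write a[2]=2, slow++,fast++

slow=2, fast=4, prefix=[1, 2]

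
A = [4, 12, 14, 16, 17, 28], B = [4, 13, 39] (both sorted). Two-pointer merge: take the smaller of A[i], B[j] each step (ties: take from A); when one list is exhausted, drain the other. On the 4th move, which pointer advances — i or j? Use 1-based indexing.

[i=1,j=1] A[i]=4<=B[j]=4 take 4 → i++
[i=2,j=1] A[i]=12>B[j]=4 take 4 → j++
[i=2,j=2] A[i]=12<=B[j]=13 take 12 → i++
[i=3,j=2] A[i]=14>B[j]=13 take 13 → j++

j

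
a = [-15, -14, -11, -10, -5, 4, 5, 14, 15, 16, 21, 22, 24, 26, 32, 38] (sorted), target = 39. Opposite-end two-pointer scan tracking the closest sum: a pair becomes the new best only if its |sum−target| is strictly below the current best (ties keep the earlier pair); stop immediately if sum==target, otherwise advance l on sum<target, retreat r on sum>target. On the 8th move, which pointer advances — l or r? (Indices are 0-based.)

l=0 r=15: -15+38=23 d=16 *, l++
l=1 r=15: -14+38=24 d=15 *, l++
l=2 r=15: -11+38=27 d=12 *, l++
l=3 r=15: -10+38=28 d=11 *, l++
l=4 r=15: -5+38=33 d=6 *, l++
l=5 r=15: 4+38=42 d=3 *, r--
l=5 r=14: 4+32=36 d=3, l++
l=6 r=14: 5+32=37 d=2 *, l++

l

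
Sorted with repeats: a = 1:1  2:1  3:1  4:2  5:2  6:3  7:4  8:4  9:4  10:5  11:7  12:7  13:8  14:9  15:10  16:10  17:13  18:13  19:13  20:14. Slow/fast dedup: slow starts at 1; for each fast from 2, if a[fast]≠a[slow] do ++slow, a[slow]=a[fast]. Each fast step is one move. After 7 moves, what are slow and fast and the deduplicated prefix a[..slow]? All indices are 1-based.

slow=4, fast=9, prefix=[1, 2, 3, 4]

slow=1 fast=2: a[fast]=1=a[slow] dup, fast++
slow=1 fast=3: a[fast]=1=a[slow] dup, fast++
slow=1 fast=4: a[fast]=2≠a[slow]=1 write a[2]=2, slow++,fast++
slow=2 fast=5: a[fast]=2=a[slow] dup, fast++
slow=2 fast=6: a[fast]=3≠a[slow]=2 write a[3]=3, slow++,fast++
slow=3 fast=7: a[fast]=4≠a[slow]=3 write a[4]=4, slow++,fast++
slow=4 fast=8: a[fast]=4=a[slow] dup, fast++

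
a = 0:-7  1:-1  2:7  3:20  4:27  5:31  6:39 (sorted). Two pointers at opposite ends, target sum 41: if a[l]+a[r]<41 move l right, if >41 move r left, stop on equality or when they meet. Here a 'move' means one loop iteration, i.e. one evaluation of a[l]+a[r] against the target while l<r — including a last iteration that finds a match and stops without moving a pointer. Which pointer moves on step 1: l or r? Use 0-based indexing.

[0,6] -7+39=32 <41 → l++

l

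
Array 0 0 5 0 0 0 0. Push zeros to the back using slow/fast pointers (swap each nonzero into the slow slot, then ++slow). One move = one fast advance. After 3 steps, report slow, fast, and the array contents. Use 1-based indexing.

(s=1,f=1) a[fast]=0 → fast++
(s=1,f=2) a[fast]=0 → fast++
(s=1,f=3) a[fast]=5≠0 swap→a[1]=5 → slow++,fast++

slow=2, fast=4, a=[5, 0, 0, 0, 0, 0, 0]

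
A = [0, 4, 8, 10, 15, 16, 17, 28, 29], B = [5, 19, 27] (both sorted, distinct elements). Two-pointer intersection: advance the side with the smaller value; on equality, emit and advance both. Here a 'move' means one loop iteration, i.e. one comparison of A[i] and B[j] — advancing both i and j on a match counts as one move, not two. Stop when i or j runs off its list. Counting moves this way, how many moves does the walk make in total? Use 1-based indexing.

i=1 j=1: 0<5, i++
i=2 j=1: 4<5, i++
i=3 j=1: 8>5, j++
i=3 j=2: 8<19, i++
i=4 j=2: 10<19, i++
i=5 j=2: 15<19, i++
i=6 j=2: 16<19, i++
i=7 j=2: 17<19, i++
i=8 j=2: 28>19, j++
i=8 j=3: 28>27, j++

10 moves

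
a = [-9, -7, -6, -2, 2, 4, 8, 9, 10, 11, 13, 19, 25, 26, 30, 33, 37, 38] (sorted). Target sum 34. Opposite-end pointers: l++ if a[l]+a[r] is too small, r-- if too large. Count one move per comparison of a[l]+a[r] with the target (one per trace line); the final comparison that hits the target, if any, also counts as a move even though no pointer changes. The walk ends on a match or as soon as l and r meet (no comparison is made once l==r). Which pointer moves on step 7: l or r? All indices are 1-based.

[1,18] -9+38=29 <34 → l++
[2,18] -7+38=31 <34 → l++
[3,18] -6+38=32 <34 → l++
[4,18] -2+38=36 >34 → r--
[4,17] -2+37=35 >34 → r--
[4,16] -2+33=31 <34 → l++
[5,16] 2+33=35 >34 → r--

r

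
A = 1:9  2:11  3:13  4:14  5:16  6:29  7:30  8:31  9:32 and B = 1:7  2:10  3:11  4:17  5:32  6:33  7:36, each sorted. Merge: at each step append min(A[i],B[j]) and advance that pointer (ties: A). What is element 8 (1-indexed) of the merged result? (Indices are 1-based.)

i=1 j=1: A[i]=9>B[j]=7 take 7, j++
i=1 j=2: A[i]=9<=B[j]=10 take 9, i++
i=2 j=2: A[i]=11>B[j]=10 take 10, j++
i=2 j=3: A[i]=11<=B[j]=11 take 11, i++
i=3 j=3: A[i]=13>B[j]=11 take 11, j++
i=3 j=4: A[i]=13<=B[j]=17 take 13, i++
i=4 j=4: A[i]=14<=B[j]=17 take 14, i++
i=5 j=4: A[i]=16<=B[j]=17 take 16, i++
i=6 j=4: A[i]=29>B[j]=17 take 17, j++
i=6 j=5: A[i]=29<=B[j]=32 take 29, i++
i=7 j=5: A[i]=30<=B[j]=32 take 30, i++
i=8 j=5: A[i]=31<=B[j]=32 take 31, i++
i=9 j=5: A[i]=32<=B[j]=32 take 32, i++
i=10 j=5: A done, take B[j]=32, j++
i=10 j=6: A done, take B[j]=33, j++
i=10 j=7: A done, take B[j]=36, j++

merged[8] = 16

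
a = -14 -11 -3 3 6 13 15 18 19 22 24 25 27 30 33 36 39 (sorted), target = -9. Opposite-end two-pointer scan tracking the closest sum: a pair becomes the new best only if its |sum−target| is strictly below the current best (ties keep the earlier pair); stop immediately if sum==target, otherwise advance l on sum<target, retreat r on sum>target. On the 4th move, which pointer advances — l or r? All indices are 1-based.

r

[1,17] -14+39=25 d=34 * → r--
[1,16] -14+36=22 d=31 * → r--
[1,15] -14+33=19 d=28 * → r--
[1,14] -14+30=16 d=25 * → r--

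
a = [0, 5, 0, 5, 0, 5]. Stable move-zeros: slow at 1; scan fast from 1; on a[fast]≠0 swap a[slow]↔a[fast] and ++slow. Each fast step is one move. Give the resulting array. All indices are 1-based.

[5, 5, 5, 0, 0, 0]

(s=1,f=1) a[fast]=0 → fast++
(s=1,f=2) a[fast]=5≠0 swap→a[1]=5 → slow++,fast++
(s=2,f=3) a[fast]=0 → fast++
(s=2,f=4) a[fast]=5≠0 swap→a[2]=5 → slow++,fast++
(s=3,f=5) a[fast]=0 → fast++
(s=3,f=6) a[fast]=5≠0 swap→a[3]=5 → slow++,fast++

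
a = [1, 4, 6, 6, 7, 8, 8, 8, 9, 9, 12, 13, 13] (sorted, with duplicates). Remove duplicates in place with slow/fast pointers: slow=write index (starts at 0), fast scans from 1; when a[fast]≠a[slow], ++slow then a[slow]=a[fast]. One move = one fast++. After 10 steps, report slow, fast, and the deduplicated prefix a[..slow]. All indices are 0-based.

slow=0 fast=1: a[fast]=4≠a[slow]=1 write a[1]=4, slow++,fast++
slow=1 fast=2: a[fast]=6≠a[slow]=4 write a[2]=6, slow++,fast++
slow=2 fast=3: a[fast]=6=a[slow] dup, fast++
slow=2 fast=4: a[fast]=7≠a[slow]=6 write a[3]=7, slow++,fast++
slow=3 fast=5: a[fast]=8≠a[slow]=7 write a[4]=8, slow++,fast++
slow=4 fast=6: a[fast]=8=a[slow] dup, fast++
slow=4 fast=7: a[fast]=8=a[slow] dup, fast++
slow=4 fast=8: a[fast]=9≠a[slow]=8 write a[5]=9, slow++,fast++
slow=5 fast=9: a[fast]=9=a[slow] dup, fast++
slow=5 fast=10: a[fast]=12≠a[slow]=9 write a[6]=12, slow++,fast++

slow=6, fast=11, prefix=[1, 4, 6, 7, 8, 9, 12]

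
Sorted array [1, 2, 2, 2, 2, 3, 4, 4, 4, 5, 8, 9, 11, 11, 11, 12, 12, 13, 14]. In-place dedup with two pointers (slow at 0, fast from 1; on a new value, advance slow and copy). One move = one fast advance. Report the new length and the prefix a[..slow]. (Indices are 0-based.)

slow=0 fast=1: a[fast]=2≠a[slow]=1 write a[1]=2, slow++,fast++
slow=1 fast=2: a[fast]=2=a[slow] dup, fast++
slow=1 fast=3: a[fast]=2=a[slow] dup, fast++
slow=1 fast=4: a[fast]=2=a[slow] dup, fast++
slow=1 fast=5: a[fast]=3≠a[slow]=2 write a[2]=3, slow++,fast++
slow=2 fast=6: a[fast]=4≠a[slow]=3 write a[3]=4, slow++,fast++
slow=3 fast=7: a[fast]=4=a[slow] dup, fast++
slow=3 fast=8: a[fast]=4=a[slow] dup, fast++
slow=3 fast=9: a[fast]=5≠a[slow]=4 write a[4]=5, slow++,fast++
slow=4 fast=10: a[fast]=8≠a[slow]=5 write a[5]=8, slow++,fast++
slow=5 fast=11: a[fast]=9≠a[slow]=8 write a[6]=9, slow++,fast++
slow=6 fast=12: a[fast]=11≠a[slow]=9 write a[7]=11, slow++,fast++
slow=7 fast=13: a[fast]=11=a[slow] dup, fast++
slow=7 fast=14: a[fast]=11=a[slow] dup, fast++
slow=7 fast=15: a[fast]=12≠a[slow]=11 write a[8]=12, slow++,fast++
slow=8 fast=16: a[fast]=12=a[slow] dup, fast++
slow=8 fast=17: a[fast]=13≠a[slow]=12 write a[9]=13, slow++,fast++
slow=9 fast=18: a[fast]=14≠a[slow]=13 write a[10]=14, slow++,fast++

length 11; prefix = [1, 2, 3, 4, 5, 8, 9, 11, 12, 13, 14]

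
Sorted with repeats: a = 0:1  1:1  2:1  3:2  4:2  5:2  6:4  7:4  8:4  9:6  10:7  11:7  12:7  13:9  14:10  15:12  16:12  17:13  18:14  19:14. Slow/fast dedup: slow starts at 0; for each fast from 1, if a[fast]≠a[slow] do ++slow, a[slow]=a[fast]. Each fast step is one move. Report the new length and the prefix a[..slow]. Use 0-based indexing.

length 10; prefix = [1, 2, 4, 6, 7, 9, 10, 12, 13, 14]

(s=0,f=1) a[fast]=1=a[slow] dup → fast++
(s=0,f=2) a[fast]=1=a[slow] dup → fast++
(s=0,f=3) a[fast]=2≠a[slow]=1 write a[1]=2 → slow++,fast++
(s=1,f=4) a[fast]=2=a[slow] dup → fast++
(s=1,f=5) a[fast]=2=a[slow] dup → fast++
(s=1,f=6) a[fast]=4≠a[slow]=2 write a[2]=4 → slow++,fast++
(s=2,f=7) a[fast]=4=a[slow] dup → fast++
(s=2,f=8) a[fast]=4=a[slow] dup → fast++
(s=2,f=9) a[fast]=6≠a[slow]=4 write a[3]=6 → slow++,fast++
(s=3,f=10) a[fast]=7≠a[slow]=6 write a[4]=7 → slow++,fast++
(s=4,f=11) a[fast]=7=a[slow] dup → fast++
(s=4,f=12) a[fast]=7=a[slow] dup → fast++
(s=4,f=13) a[fast]=9≠a[slow]=7 write a[5]=9 → slow++,fast++
(s=5,f=14) a[fast]=10≠a[slow]=9 write a[6]=10 → slow++,fast++
(s=6,f=15) a[fast]=12≠a[slow]=10 write a[7]=12 → slow++,fast++
(s=7,f=16) a[fast]=12=a[slow] dup → fast++
(s=7,f=17) a[fast]=13≠a[slow]=12 write a[8]=13 → slow++,fast++
(s=8,f=18) a[fast]=14≠a[slow]=13 write a[9]=14 → slow++,fast++
(s=9,f=19) a[fast]=14=a[slow] dup → fast++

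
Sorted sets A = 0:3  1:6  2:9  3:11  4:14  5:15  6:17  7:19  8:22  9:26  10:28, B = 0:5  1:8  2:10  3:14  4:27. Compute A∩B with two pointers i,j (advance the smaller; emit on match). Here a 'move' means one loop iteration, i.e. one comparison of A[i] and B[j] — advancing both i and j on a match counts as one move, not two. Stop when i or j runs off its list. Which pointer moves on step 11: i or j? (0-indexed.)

[i=0,j=0] 3<5 → i++
[i=1,j=0] 6>5 → j++
[i=1,j=1] 6<8 → i++
[i=2,j=1] 9>8 → j++
[i=2,j=2] 9<10 → i++
[i=3,j=2] 11>10 → j++
[i=3,j=3] 11<14 → i++
[i=4,j=3] 14==14 emit → i++,j++
[i=5,j=4] 15<27 → i++
[i=6,j=4] 17<27 → i++
[i=7,j=4] 19<27 → i++

i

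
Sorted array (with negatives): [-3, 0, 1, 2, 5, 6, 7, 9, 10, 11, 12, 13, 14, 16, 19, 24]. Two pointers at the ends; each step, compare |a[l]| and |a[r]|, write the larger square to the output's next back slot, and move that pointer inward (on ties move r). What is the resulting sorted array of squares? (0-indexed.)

[0,15] |-3|<=|24| out[15]=576 → r--
[0,14] |-3|<=|19| out[14]=361 → r--
[0,13] |-3|<=|16| out[13]=256 → r--
[0,12] |-3|<=|14| out[12]=196 → r--
[0,11] |-3|<=|13| out[11]=169 → r--
[0,10] |-3|<=|12| out[10]=144 → r--
[0,9] |-3|<=|11| out[9]=121 → r--
[0,8] |-3|<=|10| out[8]=100 → r--
[0,7] |-3|<=|9| out[7]=81 → r--
[0,6] |-3|<=|7| out[6]=49 → r--
[0,5] |-3|<=|6| out[5]=36 → r--
[0,4] |-3|<=|5| out[4]=25 → r--
[0,3] |-3|>|2| out[3]=9 → l++
[1,3] |0|<=|2| out[2]=4 → r--
[1,2] |0|<=|1| out[1]=1 → r--
[1,1] |0|<=|0| out[0]=0 → r--

[0, 1, 4, 9, 25, 36, 49, 81, 100, 121, 144, 169, 196, 256, 361, 576]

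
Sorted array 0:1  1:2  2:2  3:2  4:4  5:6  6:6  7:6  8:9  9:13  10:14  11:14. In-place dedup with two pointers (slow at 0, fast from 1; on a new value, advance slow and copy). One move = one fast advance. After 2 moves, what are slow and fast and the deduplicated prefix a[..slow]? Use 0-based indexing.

slow=0 fast=1: a[fast]=2≠a[slow]=1 write a[1]=2, slow++,fast++
slow=1 fast=2: a[fast]=2=a[slow] dup, fast++

slow=1, fast=3, prefix=[1, 2]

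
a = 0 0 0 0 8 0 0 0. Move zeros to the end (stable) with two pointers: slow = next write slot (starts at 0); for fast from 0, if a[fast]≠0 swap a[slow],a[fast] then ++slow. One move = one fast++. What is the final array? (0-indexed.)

slow=0 fast=0: a[fast]=0, fast++
slow=0 fast=1: a[fast]=0, fast++
slow=0 fast=2: a[fast]=0, fast++
slow=0 fast=3: a[fast]=0, fast++
slow=0 fast=4: a[fast]=8≠0 swap→a[0]=8, slow++,fast++
slow=1 fast=5: a[fast]=0, fast++
slow=1 fast=6: a[fast]=0, fast++
slow=1 fast=7: a[fast]=0, fast++

[8, 0, 0, 0, 0, 0, 0, 0]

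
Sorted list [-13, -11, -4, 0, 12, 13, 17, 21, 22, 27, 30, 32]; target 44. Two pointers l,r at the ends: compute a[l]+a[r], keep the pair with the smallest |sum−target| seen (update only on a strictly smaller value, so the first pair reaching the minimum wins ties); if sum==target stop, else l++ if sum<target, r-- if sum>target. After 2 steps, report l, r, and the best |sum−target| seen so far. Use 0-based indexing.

l=2, r=11, best |Δ|=23

[0,11] -13+32=19 d=25 * → l++
[1,11] -11+32=21 d=23 * → l++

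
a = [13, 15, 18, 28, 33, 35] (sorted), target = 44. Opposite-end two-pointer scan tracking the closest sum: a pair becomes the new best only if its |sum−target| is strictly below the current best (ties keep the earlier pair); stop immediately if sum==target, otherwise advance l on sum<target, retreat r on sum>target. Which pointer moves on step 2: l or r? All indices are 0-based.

[0,5] 13+35=48 d=4 * → r--
[0,4] 13+33=46 d=2 * → r--

r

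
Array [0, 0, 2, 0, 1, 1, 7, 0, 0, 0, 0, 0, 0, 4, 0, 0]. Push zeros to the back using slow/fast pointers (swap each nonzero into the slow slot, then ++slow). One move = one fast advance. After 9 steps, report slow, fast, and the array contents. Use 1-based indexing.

(s=1,f=1) a[fast]=0 → fast++
(s=1,f=2) a[fast]=0 → fast++
(s=1,f=3) a[fast]=2≠0 swap→a[1]=2 → slow++,fast++
(s=2,f=4) a[fast]=0 → fast++
(s=2,f=5) a[fast]=1≠0 swap→a[2]=1 → slow++,fast++
(s=3,f=6) a[fast]=1≠0 swap→a[3]=1 → slow++,fast++
(s=4,f=7) a[fast]=7≠0 swap→a[4]=7 → slow++,fast++
(s=5,f=8) a[fast]=0 → fast++
(s=5,f=9) a[fast]=0 → fast++

slow=5, fast=10, a=[2, 1, 1, 7, 0, 0, 0, 0, 0, 0, 0, 0, 0, 4, 0, 0]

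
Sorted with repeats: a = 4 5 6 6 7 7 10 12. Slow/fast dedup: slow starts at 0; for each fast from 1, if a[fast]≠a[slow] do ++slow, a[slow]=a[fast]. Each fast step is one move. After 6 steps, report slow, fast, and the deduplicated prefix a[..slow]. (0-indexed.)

slow=0 fast=1: a[fast]=5≠a[slow]=4 write a[1]=5, slow++,fast++
slow=1 fast=2: a[fast]=6≠a[slow]=5 write a[2]=6, slow++,fast++
slow=2 fast=3: a[fast]=6=a[slow] dup, fast++
slow=2 fast=4: a[fast]=7≠a[slow]=6 write a[3]=7, slow++,fast++
slow=3 fast=5: a[fast]=7=a[slow] dup, fast++
slow=3 fast=6: a[fast]=10≠a[slow]=7 write a[4]=10, slow++,fast++

slow=4, fast=7, prefix=[4, 5, 6, 7, 10]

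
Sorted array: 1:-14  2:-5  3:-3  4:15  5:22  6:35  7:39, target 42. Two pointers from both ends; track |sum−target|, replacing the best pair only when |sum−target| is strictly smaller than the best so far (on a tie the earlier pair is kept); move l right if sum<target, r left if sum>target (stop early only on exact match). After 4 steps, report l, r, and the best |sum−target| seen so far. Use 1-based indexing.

l=1 r=7: -14+39=25 d=17 *, l++
l=2 r=7: -5+39=34 d=8 *, l++
l=3 r=7: -3+39=36 d=6 *, l++
l=4 r=7: 15+39=54 d=12, r--

l=4, r=6, best |Δ|=6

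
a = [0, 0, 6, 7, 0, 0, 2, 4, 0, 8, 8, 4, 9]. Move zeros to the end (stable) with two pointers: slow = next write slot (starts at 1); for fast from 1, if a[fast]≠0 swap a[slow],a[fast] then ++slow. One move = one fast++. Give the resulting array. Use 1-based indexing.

[6, 7, 2, 4, 8, 8, 4, 9, 0, 0, 0, 0, 0]

(s=1,f=1) a[fast]=0 → fast++
(s=1,f=2) a[fast]=0 → fast++
(s=1,f=3) a[fast]=6≠0 swap→a[1]=6 → slow++,fast++
(s=2,f=4) a[fast]=7≠0 swap→a[2]=7 → slow++,fast++
(s=3,f=5) a[fast]=0 → fast++
(s=3,f=6) a[fast]=0 → fast++
(s=3,f=7) a[fast]=2≠0 swap→a[3]=2 → slow++,fast++
(s=4,f=8) a[fast]=4≠0 swap→a[4]=4 → slow++,fast++
(s=5,f=9) a[fast]=0 → fast++
(s=5,f=10) a[fast]=8≠0 swap→a[5]=8 → slow++,fast++
(s=6,f=11) a[fast]=8≠0 swap→a[6]=8 → slow++,fast++
(s=7,f=12) a[fast]=4≠0 swap→a[7]=4 → slow++,fast++
(s=8,f=13) a[fast]=9≠0 swap→a[8]=9 → slow++,fast++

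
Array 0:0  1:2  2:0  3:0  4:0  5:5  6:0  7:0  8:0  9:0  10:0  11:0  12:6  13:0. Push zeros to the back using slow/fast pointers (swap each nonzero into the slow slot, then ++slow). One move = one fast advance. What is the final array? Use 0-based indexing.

[2, 5, 6, 0, 0, 0, 0, 0, 0, 0, 0, 0, 0, 0]

slow=0 fast=0: a[fast]=0, fast++
slow=0 fast=1: a[fast]=2≠0 swap→a[0]=2, slow++,fast++
slow=1 fast=2: a[fast]=0, fast++
slow=1 fast=3: a[fast]=0, fast++
slow=1 fast=4: a[fast]=0, fast++
slow=1 fast=5: a[fast]=5≠0 swap→a[1]=5, slow++,fast++
slow=2 fast=6: a[fast]=0, fast++
slow=2 fast=7: a[fast]=0, fast++
slow=2 fast=8: a[fast]=0, fast++
slow=2 fast=9: a[fast]=0, fast++
slow=2 fast=10: a[fast]=0, fast++
slow=2 fast=11: a[fast]=0, fast++
slow=2 fast=12: a[fast]=6≠0 swap→a[2]=6, slow++,fast++
slow=3 fast=13: a[fast]=0, fast++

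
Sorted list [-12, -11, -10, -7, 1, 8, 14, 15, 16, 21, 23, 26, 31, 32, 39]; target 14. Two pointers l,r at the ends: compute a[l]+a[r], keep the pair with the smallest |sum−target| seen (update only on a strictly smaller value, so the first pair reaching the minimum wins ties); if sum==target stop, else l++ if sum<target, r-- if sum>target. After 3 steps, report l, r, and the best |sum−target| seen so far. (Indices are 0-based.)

l=0 r=14: -12+39=27 d=13 *, r--
l=0 r=13: -12+32=20 d=6 *, r--
l=0 r=12: -12+31=19 d=5 *, r--

l=0, r=11, best |Δ|=5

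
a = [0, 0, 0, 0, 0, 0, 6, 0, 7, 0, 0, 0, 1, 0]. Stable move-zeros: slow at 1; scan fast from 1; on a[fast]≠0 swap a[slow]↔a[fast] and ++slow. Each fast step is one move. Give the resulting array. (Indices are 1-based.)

[6, 7, 1, 0, 0, 0, 0, 0, 0, 0, 0, 0, 0, 0]

(s=1,f=1) a[fast]=0 → fast++
(s=1,f=2) a[fast]=0 → fast++
(s=1,f=3) a[fast]=0 → fast++
(s=1,f=4) a[fast]=0 → fast++
(s=1,f=5) a[fast]=0 → fast++
(s=1,f=6) a[fast]=0 → fast++
(s=1,f=7) a[fast]=6≠0 swap→a[1]=6 → slow++,fast++
(s=2,f=8) a[fast]=0 → fast++
(s=2,f=9) a[fast]=7≠0 swap→a[2]=7 → slow++,fast++
(s=3,f=10) a[fast]=0 → fast++
(s=3,f=11) a[fast]=0 → fast++
(s=3,f=12) a[fast]=0 → fast++
(s=3,f=13) a[fast]=1≠0 swap→a[3]=1 → slow++,fast++
(s=4,f=14) a[fast]=0 → fast++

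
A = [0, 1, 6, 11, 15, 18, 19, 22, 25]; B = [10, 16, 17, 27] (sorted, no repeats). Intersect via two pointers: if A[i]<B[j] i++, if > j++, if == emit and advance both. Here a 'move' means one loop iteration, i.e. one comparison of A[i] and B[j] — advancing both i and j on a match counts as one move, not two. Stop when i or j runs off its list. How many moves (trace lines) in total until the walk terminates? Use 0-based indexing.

[i=0,j=0] 0<10 → i++
[i=1,j=0] 1<10 → i++
[i=2,j=0] 6<10 → i++
[i=3,j=0] 11>10 → j++
[i=3,j=1] 11<16 → i++
[i=4,j=1] 15<16 → i++
[i=5,j=1] 18>16 → j++
[i=5,j=2] 18>17 → j++
[i=5,j=3] 18<27 → i++
[i=6,j=3] 19<27 → i++
[i=7,j=3] 22<27 → i++
[i=8,j=3] 25<27 → i++

12 moves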